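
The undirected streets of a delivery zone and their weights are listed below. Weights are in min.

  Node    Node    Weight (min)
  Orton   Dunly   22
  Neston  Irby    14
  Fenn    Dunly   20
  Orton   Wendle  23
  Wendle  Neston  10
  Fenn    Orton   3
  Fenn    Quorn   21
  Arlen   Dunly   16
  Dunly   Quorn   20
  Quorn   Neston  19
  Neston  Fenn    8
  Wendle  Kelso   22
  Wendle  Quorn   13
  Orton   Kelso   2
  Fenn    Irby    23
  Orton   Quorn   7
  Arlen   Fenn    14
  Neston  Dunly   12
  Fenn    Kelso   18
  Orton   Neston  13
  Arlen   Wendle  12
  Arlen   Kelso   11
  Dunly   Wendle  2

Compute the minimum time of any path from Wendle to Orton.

20 min

Compare a few routes:
Wendle → Orton: 23 = 23
Wendle → Neston → Fenn → Orton: 10+8+3 = 21
Wendle → Quorn → Orton: 13+7 = 20
Wendle → Neston → Orton: 10+13 = 23
The minimum is 20 min via Wendle → Quorn → Orton.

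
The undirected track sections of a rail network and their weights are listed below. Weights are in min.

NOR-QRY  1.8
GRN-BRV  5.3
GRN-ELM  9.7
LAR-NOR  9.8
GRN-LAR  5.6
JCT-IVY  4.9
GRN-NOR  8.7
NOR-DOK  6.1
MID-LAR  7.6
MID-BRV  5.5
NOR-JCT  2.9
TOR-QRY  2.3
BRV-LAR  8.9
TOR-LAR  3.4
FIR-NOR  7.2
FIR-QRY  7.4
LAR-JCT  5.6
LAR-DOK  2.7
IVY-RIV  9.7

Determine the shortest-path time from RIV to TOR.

21.6 min

Compare a few routes:
RIV - IVY - JCT - NOR - DOK - LAR - TOR: 9.7+4.9+2.9+6.1+2.7+3.4 = 29.7
RIV - IVY - JCT - NOR - QRY - TOR: 9.7+4.9+2.9+1.8+2.3 = 21.6
RIV - IVY - JCT - NOR - LAR - TOR: 9.7+4.9+2.9+9.8+3.4 = 30.7
RIV - IVY - JCT - LAR - TOR: 9.7+4.9+5.6+3.4 = 23.6
Cheapest is RIV - IVY - JCT - NOR - QRY - TOR at 21.6 min.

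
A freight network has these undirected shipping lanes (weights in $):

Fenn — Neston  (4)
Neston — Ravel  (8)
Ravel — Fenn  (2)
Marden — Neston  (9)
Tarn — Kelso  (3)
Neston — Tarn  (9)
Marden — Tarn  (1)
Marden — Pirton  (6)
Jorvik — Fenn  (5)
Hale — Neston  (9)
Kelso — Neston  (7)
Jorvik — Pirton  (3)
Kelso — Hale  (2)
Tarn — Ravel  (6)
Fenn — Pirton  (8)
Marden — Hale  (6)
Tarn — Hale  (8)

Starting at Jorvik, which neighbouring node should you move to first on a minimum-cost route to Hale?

Candidate routes:
Jorvik–Pirton–Marden–Hale: 3+6+6 = 15
Jorvik–Pirton–Marden–Tarn–Hale: 3+6+1+8 = 18
Jorvik–Fenn–Neston–Kelso–Hale: 5+4+7+2 = 18
The minimum is $15 via Jorvik–Pirton–Marden–Hale.
So from Jorvik the first move is to Pirton.

Pirton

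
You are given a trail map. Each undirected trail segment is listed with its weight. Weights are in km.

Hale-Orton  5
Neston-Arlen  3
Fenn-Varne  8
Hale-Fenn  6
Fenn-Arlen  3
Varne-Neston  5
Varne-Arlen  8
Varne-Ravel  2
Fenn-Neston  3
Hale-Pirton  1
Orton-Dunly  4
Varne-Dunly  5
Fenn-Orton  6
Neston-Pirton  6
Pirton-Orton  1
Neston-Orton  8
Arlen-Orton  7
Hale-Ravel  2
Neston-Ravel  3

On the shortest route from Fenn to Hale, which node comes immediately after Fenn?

Candidate routes:
Fenn - Neston - Ravel - Hale: 3+3+2 = 8
Fenn - Hale: 6 = 6
The minimum is 6 km via Fenn - Hale.
So from Fenn the first move is to Hale.

Hale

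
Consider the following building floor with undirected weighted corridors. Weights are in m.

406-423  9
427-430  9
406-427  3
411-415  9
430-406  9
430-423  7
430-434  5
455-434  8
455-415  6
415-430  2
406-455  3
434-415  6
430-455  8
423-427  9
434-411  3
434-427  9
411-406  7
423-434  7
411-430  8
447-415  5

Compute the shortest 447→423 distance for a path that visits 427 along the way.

25 m

Best 447 to 427: 447–415–430–427 costing 16
Shortest 427→423: 427–423 = 9
Total via 427: 16 + 9 = 25 m.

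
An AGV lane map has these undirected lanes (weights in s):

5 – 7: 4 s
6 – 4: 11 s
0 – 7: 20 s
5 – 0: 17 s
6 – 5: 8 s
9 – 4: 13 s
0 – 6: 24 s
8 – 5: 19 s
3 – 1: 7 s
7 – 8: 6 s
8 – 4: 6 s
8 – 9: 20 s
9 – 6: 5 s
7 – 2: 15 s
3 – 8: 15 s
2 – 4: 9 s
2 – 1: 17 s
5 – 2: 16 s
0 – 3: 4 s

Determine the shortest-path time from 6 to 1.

Shortest distances from 6:
6: 0
9: 5  (via 6)
5: 8  (via 6)
4: 11  (via 6)
7: 12  (via 5)
8: 17  (via 4)
2: 20  (via 4)
0: 24  (via 6)
3: 28  (via 0)
1: 35  (via 3)
Shortest route: 6–0–3–1 = 35 s.

35 s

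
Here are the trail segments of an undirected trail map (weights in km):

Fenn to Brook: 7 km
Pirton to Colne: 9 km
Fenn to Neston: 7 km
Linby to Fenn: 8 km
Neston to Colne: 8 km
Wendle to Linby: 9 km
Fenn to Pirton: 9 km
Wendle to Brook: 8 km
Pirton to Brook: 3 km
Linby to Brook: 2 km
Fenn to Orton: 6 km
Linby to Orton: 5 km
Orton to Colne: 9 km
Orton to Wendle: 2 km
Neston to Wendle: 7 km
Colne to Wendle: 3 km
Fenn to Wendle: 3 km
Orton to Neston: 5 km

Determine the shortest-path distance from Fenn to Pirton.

Settle nodes by increasing distance from Fenn:
Fenn: 0
Wendle: 3  (via Fenn)
Orton: 5  (via Wendle)
Colne: 6  (via Wendle)
Brook: 7  (via Fenn)
Neston: 7  (via Fenn)
Linby: 8  (via Fenn)
Pirton: 9  (via Fenn)
Shortest route: Fenn → Pirton = 9 km.

9 km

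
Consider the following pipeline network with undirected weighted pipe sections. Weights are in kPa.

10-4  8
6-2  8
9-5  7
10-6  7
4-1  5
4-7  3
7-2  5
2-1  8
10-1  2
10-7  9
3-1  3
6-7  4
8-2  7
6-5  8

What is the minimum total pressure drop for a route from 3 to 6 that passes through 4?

Shortest 3→4: 3 → 1 → 4 = 8
Best 4 to 6: 4 → 7 → 6 costing 7
Total via 4: 8 + 7 = 15 kPa.

15 kPa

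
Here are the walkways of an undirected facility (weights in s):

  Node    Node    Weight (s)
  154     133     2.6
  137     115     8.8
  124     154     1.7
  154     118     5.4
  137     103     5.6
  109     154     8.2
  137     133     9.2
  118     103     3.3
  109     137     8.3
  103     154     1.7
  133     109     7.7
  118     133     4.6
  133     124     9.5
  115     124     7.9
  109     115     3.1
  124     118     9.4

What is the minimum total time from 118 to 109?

Shortest distances from 118:
118: 0
103: 3.3  (via 118)
133: 4.6  (via 118)
154: 5  (via 103)
124: 6.7  (via 154)
137: 8.9  (via 103)
109: 12.3  (via 133)
Shortest route: 118–133–109 = 12.3 s.

12.3 s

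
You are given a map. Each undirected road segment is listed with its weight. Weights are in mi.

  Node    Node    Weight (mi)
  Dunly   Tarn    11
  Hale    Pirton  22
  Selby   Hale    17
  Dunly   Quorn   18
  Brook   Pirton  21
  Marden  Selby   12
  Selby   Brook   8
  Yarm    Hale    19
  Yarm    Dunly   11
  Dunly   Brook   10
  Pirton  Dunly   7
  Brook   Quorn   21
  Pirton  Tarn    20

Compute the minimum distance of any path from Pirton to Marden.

37 mi

Enumerating some paths:
Pirton → Brook → Selby → Marden: 21+8+12 = 41
Pirton → Dunly → Brook → Selby → Marden: 7+10+8+12 = 37
Pirton → Hale → Selby → Marden: 22+17+12 = 51
Cheapest is Pirton → Dunly → Brook → Selby → Marden at 37 mi.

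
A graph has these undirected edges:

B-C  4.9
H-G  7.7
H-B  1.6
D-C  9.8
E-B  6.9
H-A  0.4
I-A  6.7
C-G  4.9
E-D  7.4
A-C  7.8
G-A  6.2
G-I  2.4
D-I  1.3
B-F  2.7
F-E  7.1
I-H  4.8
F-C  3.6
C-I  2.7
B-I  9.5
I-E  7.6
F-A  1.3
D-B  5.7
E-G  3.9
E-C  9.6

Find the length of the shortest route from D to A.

Enumerating some paths:
D → B → H → A: 5.7+1.6+0.4 = 7.7
D → I → H → A: 1.3+4.8+0.4 = 6.5
D → I → A: 1.3+6.7 = 8
D → I → C → F → A: 1.3+2.7+3.6+1.3 = 8.9
Cheapest is D → I → H → A at 6.5.

6.5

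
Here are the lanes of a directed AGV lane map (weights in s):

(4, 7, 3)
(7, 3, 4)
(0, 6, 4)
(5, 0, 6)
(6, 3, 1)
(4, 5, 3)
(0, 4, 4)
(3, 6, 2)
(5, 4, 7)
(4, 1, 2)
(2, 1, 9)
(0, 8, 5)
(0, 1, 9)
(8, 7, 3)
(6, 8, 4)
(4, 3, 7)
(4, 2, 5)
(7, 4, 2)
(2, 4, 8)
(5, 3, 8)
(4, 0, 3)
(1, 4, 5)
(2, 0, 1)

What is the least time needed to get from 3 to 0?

Settle nodes by increasing distance from 3:
3: 0
6: 2  (via 3)
8: 6  (via 6)
7: 9  (via 8)
4: 11  (via 7)
1: 13  (via 4)
0: 14  (via 4)
Shortest route: 3–6–8–7–4–0 = 14 s.

14 s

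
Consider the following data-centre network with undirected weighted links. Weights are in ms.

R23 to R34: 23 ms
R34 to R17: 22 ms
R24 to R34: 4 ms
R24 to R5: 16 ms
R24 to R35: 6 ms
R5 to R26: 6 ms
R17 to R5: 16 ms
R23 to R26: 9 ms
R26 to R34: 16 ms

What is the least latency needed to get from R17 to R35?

32 ms

Compare a few routes:
R17–R5–R26–R34–R24–R35: 16+6+16+4+6 = 48
R17–R34–R24–R35: 22+4+6 = 32
R17–R5–R26–R23–R34–R24–R35: 16+6+9+23+4+6 = 64
R17–R5–R24–R35: 16+16+6 = 38
The minimum is 32 ms via R17–R34–R24–R35.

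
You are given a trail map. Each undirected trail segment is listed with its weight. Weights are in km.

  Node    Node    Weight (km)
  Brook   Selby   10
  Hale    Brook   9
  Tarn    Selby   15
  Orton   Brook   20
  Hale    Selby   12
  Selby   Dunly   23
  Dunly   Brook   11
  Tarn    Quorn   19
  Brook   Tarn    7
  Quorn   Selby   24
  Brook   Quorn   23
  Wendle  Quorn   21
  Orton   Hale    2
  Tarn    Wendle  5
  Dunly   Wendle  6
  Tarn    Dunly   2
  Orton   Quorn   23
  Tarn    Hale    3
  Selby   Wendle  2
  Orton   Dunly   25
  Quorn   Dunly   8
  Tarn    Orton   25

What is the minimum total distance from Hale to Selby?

Settle nodes by increasing distance from Hale:
Hale: 0
Orton: 2  (via Hale)
Tarn: 3  (via Hale)
Dunly: 5  (via Tarn)
Wendle: 8  (via Tarn)
Brook: 9  (via Hale)
Selby: 10  (via Wendle)
Shortest route: Hale–Tarn–Wendle–Selby = 10 km.

10 km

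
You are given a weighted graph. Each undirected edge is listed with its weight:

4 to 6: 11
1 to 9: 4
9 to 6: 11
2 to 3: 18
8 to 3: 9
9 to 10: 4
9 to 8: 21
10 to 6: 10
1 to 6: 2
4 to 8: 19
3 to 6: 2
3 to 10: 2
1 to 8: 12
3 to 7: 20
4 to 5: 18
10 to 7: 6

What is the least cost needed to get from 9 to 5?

35

Running Dijkstra from 9:
9: 0
1: 4  (via 9)
10: 4  (via 9)
3: 6  (via 10)
6: 6  (via 1)
7: 10  (via 10)
8: 15  (via 3)
4: 17  (via 6)
2: 24  (via 3)
5: 35  (via 4)
Shortest route: 9 → 1 → 6 → 4 → 5 = 35.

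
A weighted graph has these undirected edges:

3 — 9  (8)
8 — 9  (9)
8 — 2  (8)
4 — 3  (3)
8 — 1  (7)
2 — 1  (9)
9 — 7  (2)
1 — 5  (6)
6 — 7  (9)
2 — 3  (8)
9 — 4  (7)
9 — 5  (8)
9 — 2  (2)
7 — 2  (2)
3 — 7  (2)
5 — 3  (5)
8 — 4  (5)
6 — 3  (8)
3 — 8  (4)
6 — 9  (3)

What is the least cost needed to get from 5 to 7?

Running Dijkstra from 5:
5: 0
3: 5  (via 5)
1: 6  (via 5)
7: 7  (via 3)
Shortest route: 5–3–7 = 7.

7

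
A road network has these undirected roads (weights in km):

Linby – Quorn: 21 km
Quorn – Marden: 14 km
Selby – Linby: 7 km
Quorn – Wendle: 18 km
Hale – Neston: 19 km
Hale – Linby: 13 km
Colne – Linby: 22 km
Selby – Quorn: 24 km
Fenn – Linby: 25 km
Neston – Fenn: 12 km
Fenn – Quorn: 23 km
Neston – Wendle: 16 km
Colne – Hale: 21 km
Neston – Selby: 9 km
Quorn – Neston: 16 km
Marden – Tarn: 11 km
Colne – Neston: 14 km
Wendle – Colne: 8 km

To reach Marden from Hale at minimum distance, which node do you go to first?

Linby

Enumerating some paths:
Hale–Neston–Quorn–Marden: 19+16+14 = 49
Hale–Linby–Selby–Quorn–Marden: 13+7+24+14 = 58
Hale–Linby–Quorn–Marden: 13+21+14 = 48
Hale–Linby–Selby–Neston–Quorn–Marden: 13+7+9+16+14 = 59
Cheapest is Hale–Linby–Quorn–Marden at 48 km.
So from Hale the first move is to Linby.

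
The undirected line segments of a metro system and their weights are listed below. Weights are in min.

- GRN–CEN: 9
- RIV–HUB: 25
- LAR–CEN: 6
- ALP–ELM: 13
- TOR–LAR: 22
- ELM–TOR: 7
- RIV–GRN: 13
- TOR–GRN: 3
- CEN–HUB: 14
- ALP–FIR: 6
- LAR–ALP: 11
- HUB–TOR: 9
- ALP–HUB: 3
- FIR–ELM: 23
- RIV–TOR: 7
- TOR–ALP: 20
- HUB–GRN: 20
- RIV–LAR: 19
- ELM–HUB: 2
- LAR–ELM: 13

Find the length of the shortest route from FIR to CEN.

23 min

Settle nodes by increasing distance from FIR:
FIR: 0
ALP: 6  (via FIR)
HUB: 9  (via ALP)
ELM: 11  (via HUB)
LAR: 17  (via ALP)
TOR: 18  (via HUB)
GRN: 21  (via TOR)
CEN: 23  (via HUB)
Shortest route: FIR–ALP–HUB–CEN = 23 min.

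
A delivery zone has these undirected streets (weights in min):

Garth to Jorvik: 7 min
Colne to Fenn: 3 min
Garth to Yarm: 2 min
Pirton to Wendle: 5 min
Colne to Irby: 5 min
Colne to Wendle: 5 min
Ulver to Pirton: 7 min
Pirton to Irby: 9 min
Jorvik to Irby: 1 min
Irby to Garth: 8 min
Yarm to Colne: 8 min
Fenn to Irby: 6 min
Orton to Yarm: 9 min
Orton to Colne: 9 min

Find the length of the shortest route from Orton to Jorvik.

Running Dijkstra from Orton:
Orton: 0
Yarm: 9  (via Orton)
Colne: 9  (via Orton)
Garth: 11  (via Yarm)
Fenn: 12  (via Colne)
Wendle: 14  (via Colne)
Irby: 14  (via Colne)
Jorvik: 15  (via Irby)
Shortest route: Orton–Colne–Irby–Jorvik = 15 min.

15 min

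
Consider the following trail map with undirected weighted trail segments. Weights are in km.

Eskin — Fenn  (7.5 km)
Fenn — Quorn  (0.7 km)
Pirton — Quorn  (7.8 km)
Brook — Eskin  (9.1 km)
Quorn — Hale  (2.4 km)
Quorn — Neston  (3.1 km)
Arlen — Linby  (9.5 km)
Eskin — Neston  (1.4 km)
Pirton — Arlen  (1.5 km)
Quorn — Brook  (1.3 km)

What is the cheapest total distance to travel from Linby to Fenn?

Settle nodes by increasing distance from Linby:
Linby: 0
Arlen: 9.5  (via Linby)
Pirton: 11  (via Arlen)
Quorn: 18.8  (via Pirton)
Fenn: 19.5  (via Quorn)
Shortest route: Linby–Arlen–Pirton–Quorn–Fenn = 19.5 km.

19.5 km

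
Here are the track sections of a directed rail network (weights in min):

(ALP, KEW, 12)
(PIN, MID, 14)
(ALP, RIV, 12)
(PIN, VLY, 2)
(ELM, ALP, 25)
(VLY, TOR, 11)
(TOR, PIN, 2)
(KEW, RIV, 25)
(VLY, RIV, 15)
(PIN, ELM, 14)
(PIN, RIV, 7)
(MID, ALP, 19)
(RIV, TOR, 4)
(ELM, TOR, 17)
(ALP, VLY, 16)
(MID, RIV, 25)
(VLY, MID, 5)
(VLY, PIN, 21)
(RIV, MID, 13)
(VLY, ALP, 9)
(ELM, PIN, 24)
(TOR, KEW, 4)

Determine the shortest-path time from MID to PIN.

31 min

Settle nodes by increasing distance from MID:
MID: 0
ALP: 19  (via MID)
RIV: 25  (via MID)
TOR: 29  (via RIV)
PIN: 31  (via TOR)
Shortest route: MID → RIV → TOR → PIN = 31 min.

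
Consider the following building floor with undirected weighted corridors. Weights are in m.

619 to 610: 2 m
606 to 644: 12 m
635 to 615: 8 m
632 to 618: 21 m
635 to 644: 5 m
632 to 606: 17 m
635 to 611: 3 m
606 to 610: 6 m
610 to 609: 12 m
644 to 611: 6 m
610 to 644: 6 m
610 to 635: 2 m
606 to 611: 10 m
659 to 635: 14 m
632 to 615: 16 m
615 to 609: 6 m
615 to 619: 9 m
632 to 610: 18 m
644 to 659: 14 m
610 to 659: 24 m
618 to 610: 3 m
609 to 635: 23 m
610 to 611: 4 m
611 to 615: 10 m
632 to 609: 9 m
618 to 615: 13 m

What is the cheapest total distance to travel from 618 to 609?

Shortest distances from 618:
618: 0
610: 3  (via 618)
635: 5  (via 610)
619: 5  (via 610)
611: 7  (via 610)
606: 9  (via 610)
644: 9  (via 610)
615: 13  (via 618)
609: 15  (via 610)
Shortest route: 618–610–609 = 15 m.

15 m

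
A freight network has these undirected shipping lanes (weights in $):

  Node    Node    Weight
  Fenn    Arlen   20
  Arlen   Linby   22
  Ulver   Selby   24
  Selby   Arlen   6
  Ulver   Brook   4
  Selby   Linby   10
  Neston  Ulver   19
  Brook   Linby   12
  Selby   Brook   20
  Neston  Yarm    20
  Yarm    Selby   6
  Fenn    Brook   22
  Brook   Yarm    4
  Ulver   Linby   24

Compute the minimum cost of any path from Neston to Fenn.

Enumerating some paths:
Neston - Yarm - Brook - Fenn: 20+4+22 = 46
Neston - Ulver - Brook - Fenn: 19+4+22 = 45
The minimum is $45 via Neston - Ulver - Brook - Fenn.

$45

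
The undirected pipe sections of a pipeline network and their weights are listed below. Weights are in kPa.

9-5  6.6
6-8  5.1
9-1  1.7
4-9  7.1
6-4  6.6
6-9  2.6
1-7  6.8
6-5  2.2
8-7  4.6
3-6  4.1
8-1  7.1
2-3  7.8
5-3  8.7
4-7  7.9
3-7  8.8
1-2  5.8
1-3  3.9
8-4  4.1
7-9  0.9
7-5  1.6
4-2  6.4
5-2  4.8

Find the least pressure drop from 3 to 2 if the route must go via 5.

Shortest 3→5: 3 → 6 → 5 = 6.3
Best 5 to 2: 5 → 2 costing 4.8
Total via 5: 6.3 + 4.8 = 11.1 kPa.

11.1 kPa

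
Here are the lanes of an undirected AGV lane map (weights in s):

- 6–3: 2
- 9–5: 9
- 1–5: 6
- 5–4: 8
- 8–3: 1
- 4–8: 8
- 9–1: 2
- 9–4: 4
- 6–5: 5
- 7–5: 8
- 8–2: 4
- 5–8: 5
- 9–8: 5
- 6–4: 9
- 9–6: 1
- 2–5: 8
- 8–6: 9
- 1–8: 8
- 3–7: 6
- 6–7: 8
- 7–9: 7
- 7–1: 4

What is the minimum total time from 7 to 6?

7 s

Compare a few routes:
7 → 6: 8 = 8
7 → 1 → 9 → 6: 4+2+1 = 7
7 → 3 → 6: 6+2 = 8
The minimum is 7 s via 7 → 1 → 9 → 6.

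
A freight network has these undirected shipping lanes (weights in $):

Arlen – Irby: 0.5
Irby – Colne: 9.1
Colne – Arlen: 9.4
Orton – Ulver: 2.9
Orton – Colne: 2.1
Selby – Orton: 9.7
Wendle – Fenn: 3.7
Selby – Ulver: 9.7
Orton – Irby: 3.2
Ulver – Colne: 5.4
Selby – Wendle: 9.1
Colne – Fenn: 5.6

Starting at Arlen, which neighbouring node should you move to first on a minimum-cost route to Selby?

Enumerating some paths:
Arlen → Irby → Orton → Ulver → Selby: 0.5+3.2+2.9+9.7 = 16.3
Arlen → Irby → Orton → Colne → Ulver → Selby: 0.5+3.2+2.1+5.4+9.7 = 20.9
Arlen → Irby → Orton → Selby: 0.5+3.2+9.7 = 13.4
The minimum is $13.4 via Arlen → Irby → Orton → Selby.
So from Arlen the first move is to Irby.

Irby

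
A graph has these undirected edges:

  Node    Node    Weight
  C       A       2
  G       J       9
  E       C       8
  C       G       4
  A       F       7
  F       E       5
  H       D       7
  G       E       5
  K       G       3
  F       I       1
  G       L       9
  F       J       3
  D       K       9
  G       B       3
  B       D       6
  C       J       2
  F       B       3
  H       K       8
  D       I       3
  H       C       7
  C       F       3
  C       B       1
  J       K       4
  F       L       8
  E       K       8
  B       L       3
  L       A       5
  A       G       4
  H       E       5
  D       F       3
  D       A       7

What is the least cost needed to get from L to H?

Compare a few routes:
L - B - D - H: 3+6+7 = 16
L - A - C - H: 5+2+7 = 14
L - B - C - H: 3+1+7 = 11
L - B - G - E - H: 3+3+5+5 = 16
Cheapest is L - B - C - H at 11.

11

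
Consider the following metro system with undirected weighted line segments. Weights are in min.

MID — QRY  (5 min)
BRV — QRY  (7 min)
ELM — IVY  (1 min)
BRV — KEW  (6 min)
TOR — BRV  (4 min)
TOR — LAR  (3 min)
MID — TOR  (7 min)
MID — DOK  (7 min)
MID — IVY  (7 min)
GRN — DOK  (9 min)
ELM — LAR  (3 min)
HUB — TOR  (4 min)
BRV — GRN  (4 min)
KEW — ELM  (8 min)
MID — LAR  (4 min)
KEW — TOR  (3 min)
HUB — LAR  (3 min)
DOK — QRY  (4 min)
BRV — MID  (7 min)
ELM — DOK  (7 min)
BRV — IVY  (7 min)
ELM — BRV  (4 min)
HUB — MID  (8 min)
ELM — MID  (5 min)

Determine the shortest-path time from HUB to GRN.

12 min

Shortest distances from HUB:
HUB: 0
LAR: 3  (via HUB)
TOR: 4  (via HUB)
ELM: 6  (via LAR)
MID: 7  (via LAR)
KEW: 7  (via TOR)
IVY: 7  (via ELM)
BRV: 8  (via TOR)
GRN: 12  (via BRV)
Shortest route: HUB–TOR–BRV–GRN = 12 min.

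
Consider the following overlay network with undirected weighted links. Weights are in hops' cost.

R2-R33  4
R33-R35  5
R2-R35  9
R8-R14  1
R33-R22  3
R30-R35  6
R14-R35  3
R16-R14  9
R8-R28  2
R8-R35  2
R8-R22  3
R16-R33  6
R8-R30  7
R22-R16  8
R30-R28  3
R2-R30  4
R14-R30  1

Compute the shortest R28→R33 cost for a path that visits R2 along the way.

11 hops' cost

Best R28 to R2: R28–R30–R2 costing 7
Shortest R2→R33: R2–R33 = 4
Total via R2: 7 + 4 = 11 hops' cost.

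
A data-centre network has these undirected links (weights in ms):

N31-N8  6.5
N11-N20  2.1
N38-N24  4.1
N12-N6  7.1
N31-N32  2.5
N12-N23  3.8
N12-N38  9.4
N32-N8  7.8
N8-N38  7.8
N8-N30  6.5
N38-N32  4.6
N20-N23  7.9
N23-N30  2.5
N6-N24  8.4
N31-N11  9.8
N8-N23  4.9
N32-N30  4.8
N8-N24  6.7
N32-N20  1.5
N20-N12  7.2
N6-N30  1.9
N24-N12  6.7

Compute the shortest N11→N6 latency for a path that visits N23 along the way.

14.4 ms

Best N11 to N23: N11 → N20 → N23 costing 10
Best N23 to N6: N23 → N30 → N6 costing 4.4
Total via N23: 10 + 4.4 = 14.4 ms.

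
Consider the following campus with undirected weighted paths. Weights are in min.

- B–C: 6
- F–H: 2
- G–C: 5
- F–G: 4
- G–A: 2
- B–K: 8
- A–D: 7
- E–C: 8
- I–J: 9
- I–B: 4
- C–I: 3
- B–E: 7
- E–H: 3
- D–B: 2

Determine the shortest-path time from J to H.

Settle nodes by increasing distance from J:
J: 0
I: 9  (via J)
C: 12  (via I)
B: 13  (via I)
D: 15  (via B)
G: 17  (via C)
A: 19  (via G)
E: 20  (via C)
F: 21  (via G)
K: 21  (via B)
H: 23  (via E)
Shortest route: J → I → C → E → H = 23 min.

23 min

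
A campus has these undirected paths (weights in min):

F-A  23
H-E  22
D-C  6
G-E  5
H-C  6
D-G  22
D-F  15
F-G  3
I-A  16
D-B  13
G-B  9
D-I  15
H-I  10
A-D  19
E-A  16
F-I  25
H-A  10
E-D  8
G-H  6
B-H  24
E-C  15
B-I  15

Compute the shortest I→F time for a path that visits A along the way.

35 min

Best I to A: I–A costing 16
Shortest A→F: A–H–G–F = 19
Total via A: 16 + 19 = 35 min.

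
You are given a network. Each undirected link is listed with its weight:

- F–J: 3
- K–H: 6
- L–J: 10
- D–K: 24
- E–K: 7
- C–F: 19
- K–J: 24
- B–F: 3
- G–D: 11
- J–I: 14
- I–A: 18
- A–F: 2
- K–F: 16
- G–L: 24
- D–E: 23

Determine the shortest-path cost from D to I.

57

Shortest distances from D:
D: 0
G: 11  (via D)
E: 23  (via D)
K: 24  (via D)
H: 30  (via K)
L: 35  (via G)
F: 40  (via K)
A: 42  (via F)
B: 43  (via F)
J: 43  (via F)
I: 57  (via J)
Shortest route: D–K–F–J–I = 57.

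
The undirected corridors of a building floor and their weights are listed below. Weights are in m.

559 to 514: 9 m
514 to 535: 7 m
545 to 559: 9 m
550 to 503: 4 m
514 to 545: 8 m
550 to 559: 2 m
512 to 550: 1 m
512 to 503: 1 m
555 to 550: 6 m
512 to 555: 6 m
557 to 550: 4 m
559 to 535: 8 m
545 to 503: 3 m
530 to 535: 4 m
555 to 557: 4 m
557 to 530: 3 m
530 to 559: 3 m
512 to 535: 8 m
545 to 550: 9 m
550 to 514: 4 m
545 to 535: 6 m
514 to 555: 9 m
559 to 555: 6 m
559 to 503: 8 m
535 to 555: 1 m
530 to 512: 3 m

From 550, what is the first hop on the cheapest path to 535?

555

Candidate routes:
550–512–555–535: 1+6+1 = 8
550–555–535: 6+1 = 7
Cheapest is 550–555–535 at 7 m.
So from 550 the first move is to 555.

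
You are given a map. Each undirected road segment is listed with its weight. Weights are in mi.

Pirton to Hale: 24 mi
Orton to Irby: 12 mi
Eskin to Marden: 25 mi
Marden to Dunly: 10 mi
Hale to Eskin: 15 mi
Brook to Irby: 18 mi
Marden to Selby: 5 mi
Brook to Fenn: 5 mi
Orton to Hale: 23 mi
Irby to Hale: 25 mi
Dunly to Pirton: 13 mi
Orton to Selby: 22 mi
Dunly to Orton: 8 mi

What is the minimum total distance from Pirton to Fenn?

56 mi

Shortest distances from Pirton:
Pirton: 0
Dunly: 13  (via Pirton)
Orton: 21  (via Dunly)
Marden: 23  (via Dunly)
Hale: 24  (via Pirton)
Selby: 28  (via Marden)
Irby: 33  (via Orton)
Eskin: 39  (via Hale)
Brook: 51  (via Irby)
Fenn: 56  (via Brook)
Shortest route: Pirton–Dunly–Orton–Irby–Brook–Fenn = 56 mi.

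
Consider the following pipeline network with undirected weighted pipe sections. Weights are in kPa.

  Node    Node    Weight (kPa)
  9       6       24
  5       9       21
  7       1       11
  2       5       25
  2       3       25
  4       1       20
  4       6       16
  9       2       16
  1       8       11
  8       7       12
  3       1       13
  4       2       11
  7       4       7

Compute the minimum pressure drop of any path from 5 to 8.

Settle nodes by increasing distance from 5:
5: 0
9: 21  (via 5)
2: 25  (via 5)
4: 36  (via 2)
7: 43  (via 4)
6: 45  (via 9)
3: 50  (via 2)
1: 54  (via 7)
8: 55  (via 7)
Shortest route: 5–2–4–7–8 = 55 kPa.

55 kPa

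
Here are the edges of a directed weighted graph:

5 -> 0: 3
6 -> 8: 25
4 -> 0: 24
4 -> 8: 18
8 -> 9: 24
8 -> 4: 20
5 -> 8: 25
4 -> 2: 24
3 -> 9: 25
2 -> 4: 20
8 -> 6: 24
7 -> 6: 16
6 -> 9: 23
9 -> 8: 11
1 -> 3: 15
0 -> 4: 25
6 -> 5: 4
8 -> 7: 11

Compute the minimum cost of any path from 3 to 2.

80

Candidate routes:
3 - 9 - 8 - 6 - 5 - 0 - 4 - 2: 25+11+24+4+3+25+24 = 116
3 - 9 - 8 - 4 - 2: 25+11+20+24 = 80
The minimum is 80 via 3 - 9 - 8 - 4 - 2.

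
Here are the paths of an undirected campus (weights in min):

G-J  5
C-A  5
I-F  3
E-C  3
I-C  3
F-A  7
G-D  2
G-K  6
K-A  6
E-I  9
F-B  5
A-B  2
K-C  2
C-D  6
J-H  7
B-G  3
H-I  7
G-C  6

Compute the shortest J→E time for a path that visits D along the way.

16 min

Shortest J→D: J → G → D = 7
Best D to E: D → C → E costing 9
Total via D: 7 + 9 = 16 min.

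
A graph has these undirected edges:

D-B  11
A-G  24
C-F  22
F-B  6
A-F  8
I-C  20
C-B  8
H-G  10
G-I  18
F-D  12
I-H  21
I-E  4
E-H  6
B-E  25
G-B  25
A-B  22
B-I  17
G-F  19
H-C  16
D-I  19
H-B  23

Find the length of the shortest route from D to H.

29

Shortest distances from D:
D: 0
B: 11  (via D)
F: 12  (via D)
C: 19  (via B)
I: 19  (via D)
A: 20  (via F)
E: 23  (via I)
H: 29  (via E)
Shortest route: D–I–E–H = 29.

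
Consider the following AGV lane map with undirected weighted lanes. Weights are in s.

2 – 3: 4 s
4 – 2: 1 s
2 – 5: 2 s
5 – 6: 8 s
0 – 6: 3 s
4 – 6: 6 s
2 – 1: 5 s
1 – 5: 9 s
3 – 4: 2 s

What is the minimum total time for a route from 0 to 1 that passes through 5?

18 s

Shortest 0→5: 0 → 6 → 5 = 11
Best 5 to 1: 5 → 2 → 1 costing 7
Total via 5: 11 + 7 = 18 s.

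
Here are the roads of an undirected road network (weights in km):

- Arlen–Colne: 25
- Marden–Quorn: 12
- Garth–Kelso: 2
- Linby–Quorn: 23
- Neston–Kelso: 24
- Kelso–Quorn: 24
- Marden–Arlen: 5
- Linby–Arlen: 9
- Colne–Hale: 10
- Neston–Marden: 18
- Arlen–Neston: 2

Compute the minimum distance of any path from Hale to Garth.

Settle nodes by increasing distance from Hale:
Hale: 0
Colne: 10  (via Hale)
Arlen: 35  (via Colne)
Neston: 37  (via Arlen)
Marden: 40  (via Arlen)
Linby: 44  (via Arlen)
Quorn: 52  (via Marden)
Kelso: 61  (via Neston)
Garth: 63  (via Kelso)
Shortest route: Hale → Colne → Arlen → Neston → Kelso → Garth = 63 km.

63 km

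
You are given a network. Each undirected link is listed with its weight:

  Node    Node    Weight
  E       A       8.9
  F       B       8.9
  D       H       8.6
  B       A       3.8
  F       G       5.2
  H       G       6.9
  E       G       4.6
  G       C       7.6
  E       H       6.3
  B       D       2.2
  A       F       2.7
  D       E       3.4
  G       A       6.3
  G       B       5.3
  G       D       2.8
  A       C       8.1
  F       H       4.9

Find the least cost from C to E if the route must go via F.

20.6

Shortest C→F: C–A–F = 10.8
Best F to E: F–G–E costing 9.8
Total via F: 10.8 + 9.8 = 20.6.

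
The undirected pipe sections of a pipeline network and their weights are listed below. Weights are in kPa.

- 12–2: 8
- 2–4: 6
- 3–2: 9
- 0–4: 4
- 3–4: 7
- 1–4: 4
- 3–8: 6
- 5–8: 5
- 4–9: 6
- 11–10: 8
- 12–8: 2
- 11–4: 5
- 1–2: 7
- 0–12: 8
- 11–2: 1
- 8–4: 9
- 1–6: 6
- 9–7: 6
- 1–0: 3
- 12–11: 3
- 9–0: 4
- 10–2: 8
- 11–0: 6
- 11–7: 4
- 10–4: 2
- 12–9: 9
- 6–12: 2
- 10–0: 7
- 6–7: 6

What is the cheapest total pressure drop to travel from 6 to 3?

Candidate routes:
6 → 12 → 8 → 3: 2+2+6 = 10
6 → 12 → 11 → 2 → 3: 2+3+1+9 = 15
Cheapest is 6 → 12 → 8 → 3 at 10 kPa.

10 kPa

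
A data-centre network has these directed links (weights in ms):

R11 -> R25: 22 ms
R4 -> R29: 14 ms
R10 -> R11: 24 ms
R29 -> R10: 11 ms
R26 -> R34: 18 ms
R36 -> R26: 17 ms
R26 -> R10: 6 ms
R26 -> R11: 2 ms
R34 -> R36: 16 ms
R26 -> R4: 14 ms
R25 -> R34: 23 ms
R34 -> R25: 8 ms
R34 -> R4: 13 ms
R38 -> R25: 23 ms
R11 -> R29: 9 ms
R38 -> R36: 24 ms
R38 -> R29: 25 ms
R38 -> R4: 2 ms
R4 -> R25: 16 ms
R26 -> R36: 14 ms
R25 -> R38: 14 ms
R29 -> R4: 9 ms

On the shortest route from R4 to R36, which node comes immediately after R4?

Candidate routes:
R4 - R25 - R34 - R36: 16+23+16 = 55
R4 - R25 - R38 - R36: 16+14+24 = 54
The minimum is 54 ms via R4 - R25 - R38 - R36.
So from R4 the first move is to R25.

R25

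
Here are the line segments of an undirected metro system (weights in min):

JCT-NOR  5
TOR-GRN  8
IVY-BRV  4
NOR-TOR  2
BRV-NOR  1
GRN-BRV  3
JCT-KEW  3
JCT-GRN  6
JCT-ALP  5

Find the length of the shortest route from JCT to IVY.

10 min

Running Dijkstra from JCT:
JCT: 0
KEW: 3  (via JCT)
NOR: 5  (via JCT)
ALP: 5  (via JCT)
GRN: 6  (via JCT)
BRV: 6  (via NOR)
TOR: 7  (via NOR)
IVY: 10  (via BRV)
Shortest route: JCT–NOR–BRV–IVY = 10 min.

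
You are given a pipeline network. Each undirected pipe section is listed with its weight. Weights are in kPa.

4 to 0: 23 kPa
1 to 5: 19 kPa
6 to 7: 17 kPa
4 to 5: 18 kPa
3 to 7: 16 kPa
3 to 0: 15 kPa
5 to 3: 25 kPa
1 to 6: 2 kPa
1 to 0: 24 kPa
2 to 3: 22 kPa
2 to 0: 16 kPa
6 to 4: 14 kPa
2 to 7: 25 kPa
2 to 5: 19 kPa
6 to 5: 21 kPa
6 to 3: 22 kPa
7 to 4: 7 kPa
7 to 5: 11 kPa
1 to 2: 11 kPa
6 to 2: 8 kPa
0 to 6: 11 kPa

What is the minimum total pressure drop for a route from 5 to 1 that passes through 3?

Shortest 5→3: 5 → 3 = 25
Shortest 3→1: 3 → 6 → 1 = 24
Total via 3: 25 + 24 = 49 kPa.

49 kPa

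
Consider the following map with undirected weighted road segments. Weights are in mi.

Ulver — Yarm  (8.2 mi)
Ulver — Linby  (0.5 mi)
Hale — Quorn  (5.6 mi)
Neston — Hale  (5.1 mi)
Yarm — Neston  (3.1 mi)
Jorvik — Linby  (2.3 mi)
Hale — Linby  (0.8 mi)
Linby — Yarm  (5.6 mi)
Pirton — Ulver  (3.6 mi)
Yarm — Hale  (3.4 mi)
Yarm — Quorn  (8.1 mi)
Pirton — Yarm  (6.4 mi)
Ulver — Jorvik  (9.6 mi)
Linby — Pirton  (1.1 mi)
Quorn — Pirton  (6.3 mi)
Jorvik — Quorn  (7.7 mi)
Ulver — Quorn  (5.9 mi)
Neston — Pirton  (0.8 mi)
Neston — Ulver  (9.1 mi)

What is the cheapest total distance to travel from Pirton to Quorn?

6.3 mi

Settle nodes by increasing distance from Pirton:
Pirton: 0
Neston: 0.8  (via Pirton)
Linby: 1.1  (via Pirton)
Ulver: 1.6  (via Linby)
Hale: 1.9  (via Linby)
Jorvik: 3.4  (via Linby)
Yarm: 3.9  (via Neston)
Quorn: 6.3  (via Pirton)
Shortest route: Pirton–Quorn = 6.3 mi.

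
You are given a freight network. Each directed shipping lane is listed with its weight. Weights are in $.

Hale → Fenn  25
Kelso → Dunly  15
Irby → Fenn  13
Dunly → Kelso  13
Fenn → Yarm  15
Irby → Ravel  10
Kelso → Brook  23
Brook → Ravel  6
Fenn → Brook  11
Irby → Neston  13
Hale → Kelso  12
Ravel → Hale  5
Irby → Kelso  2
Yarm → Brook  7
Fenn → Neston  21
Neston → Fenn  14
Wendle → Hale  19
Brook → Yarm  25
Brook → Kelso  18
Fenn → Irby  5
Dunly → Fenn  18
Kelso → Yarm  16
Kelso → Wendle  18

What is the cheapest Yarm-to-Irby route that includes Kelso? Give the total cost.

$63

Shortest Yarm→Kelso: Yarm–Brook–Kelso = 25
Best Kelso to Irby: Kelso–Dunly–Fenn–Irby costing 38
Total via Kelso: 25 + 38 = $63.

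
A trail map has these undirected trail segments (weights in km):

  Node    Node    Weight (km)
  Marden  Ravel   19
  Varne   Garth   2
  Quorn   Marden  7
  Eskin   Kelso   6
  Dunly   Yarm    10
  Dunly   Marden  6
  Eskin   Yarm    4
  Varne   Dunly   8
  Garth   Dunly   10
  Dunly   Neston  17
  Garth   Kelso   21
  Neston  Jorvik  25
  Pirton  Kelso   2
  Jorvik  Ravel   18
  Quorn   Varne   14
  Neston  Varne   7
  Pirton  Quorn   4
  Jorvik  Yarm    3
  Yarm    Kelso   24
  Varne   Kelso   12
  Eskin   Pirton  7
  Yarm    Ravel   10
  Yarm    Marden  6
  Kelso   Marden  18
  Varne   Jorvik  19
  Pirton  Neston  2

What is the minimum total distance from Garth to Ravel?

30 km

Enumerating some paths:
Garth - Dunly - Yarm - Ravel: 10+10+10 = 30
Garth - Varne - Neston - Pirton - Eskin - Yarm - Ravel: 2+7+2+7+4+10 = 32
Garth - Varne - Dunly - Marden - Yarm - Ravel: 2+8+6+6+10 = 32
Cheapest is Garth - Dunly - Yarm - Ravel at 30 km.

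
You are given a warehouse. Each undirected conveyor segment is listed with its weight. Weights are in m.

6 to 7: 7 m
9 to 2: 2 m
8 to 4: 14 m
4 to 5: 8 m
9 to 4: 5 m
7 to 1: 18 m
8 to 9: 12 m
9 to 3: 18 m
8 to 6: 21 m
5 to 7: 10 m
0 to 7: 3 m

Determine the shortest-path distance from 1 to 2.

Candidate routes:
1 - 7 - 6 - 8 - 9 - 2: 18+7+21+12+2 = 60
1 - 7 - 5 - 4 - 9 - 2: 18+10+8+5+2 = 43
The minimum is 43 m via 1 - 7 - 5 - 4 - 9 - 2.

43 m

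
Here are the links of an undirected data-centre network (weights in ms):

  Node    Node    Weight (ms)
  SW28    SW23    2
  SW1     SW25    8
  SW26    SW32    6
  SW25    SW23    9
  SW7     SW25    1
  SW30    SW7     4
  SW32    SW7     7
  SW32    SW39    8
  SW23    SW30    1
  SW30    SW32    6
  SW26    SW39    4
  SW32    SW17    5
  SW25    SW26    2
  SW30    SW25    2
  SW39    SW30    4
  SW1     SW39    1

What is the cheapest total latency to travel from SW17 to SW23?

Candidate routes:
SW17–SW32–SW30–SW23: 5+6+1 = 12
SW17–SW32–SW26–SW25–SW30–SW23: 5+6+2+2+1 = 16
The minimum is 12 ms via SW17–SW32–SW30–SW23.

12 ms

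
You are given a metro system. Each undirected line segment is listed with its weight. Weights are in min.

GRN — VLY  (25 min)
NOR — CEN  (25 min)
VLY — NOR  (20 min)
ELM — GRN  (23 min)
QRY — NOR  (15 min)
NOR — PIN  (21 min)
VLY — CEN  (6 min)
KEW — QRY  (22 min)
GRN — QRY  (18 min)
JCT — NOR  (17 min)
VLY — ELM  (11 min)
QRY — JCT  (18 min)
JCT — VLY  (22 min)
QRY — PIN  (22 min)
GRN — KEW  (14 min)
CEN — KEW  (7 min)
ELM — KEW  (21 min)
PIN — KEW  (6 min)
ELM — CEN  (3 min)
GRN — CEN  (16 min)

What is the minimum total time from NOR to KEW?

27 min

Enumerating some paths:
NOR–VLY–CEN–KEW: 20+6+7 = 33
NOR–CEN–KEW: 25+7 = 32
NOR–PIN–KEW: 21+6 = 27
The minimum is 27 min via NOR–PIN–KEW.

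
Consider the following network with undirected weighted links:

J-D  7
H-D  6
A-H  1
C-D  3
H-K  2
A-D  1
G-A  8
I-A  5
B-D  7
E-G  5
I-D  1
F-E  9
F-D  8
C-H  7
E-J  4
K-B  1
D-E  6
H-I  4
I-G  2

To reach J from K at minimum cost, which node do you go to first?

Enumerating some paths:
K → H → A → D → J: 2+1+1+7 = 11
K → H → I → D → J: 2+4+1+7 = 14
K → H → A → D → E → J: 2+1+1+6+4 = 14
The minimum is 11 via K → H → A → D → J.
So from K the first move is to H.

H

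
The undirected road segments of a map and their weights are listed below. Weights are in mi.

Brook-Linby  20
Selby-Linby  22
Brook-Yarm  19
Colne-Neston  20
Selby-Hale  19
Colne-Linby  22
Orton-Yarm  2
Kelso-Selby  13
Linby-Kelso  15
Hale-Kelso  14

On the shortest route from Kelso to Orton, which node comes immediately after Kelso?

Enumerating some paths:
Kelso–Linby–Brook–Yarm–Orton: 15+20+19+2 = 56
Kelso–Selby–Linby–Brook–Yarm–Orton: 13+22+20+19+2 = 76
Cheapest is Kelso–Linby–Brook–Yarm–Orton at 56 mi.
So from Kelso the first move is to Linby.

Linby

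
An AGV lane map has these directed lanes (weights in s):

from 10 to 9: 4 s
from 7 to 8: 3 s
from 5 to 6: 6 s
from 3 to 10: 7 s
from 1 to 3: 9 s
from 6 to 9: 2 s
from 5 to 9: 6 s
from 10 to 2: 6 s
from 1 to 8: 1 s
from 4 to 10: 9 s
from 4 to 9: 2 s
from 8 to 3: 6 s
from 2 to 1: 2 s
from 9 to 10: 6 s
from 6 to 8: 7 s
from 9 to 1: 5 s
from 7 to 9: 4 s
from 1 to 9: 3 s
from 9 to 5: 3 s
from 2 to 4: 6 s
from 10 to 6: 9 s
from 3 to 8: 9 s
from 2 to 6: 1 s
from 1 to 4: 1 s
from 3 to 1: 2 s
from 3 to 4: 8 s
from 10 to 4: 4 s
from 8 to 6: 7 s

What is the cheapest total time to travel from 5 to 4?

12 s

Candidate routes:
5 → 9 → 10 → 4: 6+6+4 = 16
5 → 6 → 9 → 1 → 4: 6+2+5+1 = 14
5 → 6 → 9 → 10 → 4: 6+2+6+4 = 18
5 → 9 → 1 → 4: 6+5+1 = 12
Cheapest is 5 → 9 → 1 → 4 at 12 s.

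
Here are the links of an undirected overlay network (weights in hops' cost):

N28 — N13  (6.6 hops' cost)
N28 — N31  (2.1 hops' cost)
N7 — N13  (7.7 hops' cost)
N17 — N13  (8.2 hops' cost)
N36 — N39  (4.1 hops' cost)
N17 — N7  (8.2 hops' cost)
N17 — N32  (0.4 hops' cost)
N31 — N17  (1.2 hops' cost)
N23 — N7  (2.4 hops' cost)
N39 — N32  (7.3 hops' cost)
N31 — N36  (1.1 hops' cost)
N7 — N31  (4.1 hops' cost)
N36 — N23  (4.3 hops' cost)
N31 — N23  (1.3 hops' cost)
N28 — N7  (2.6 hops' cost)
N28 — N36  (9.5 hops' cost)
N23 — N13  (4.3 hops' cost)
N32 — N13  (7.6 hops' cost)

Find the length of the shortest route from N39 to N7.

Running Dijkstra from N39:
N39: 0
N36: 4.1  (via N39)
N31: 5.2  (via N36)
N17: 6.4  (via N31)
N23: 6.5  (via N31)
N32: 6.8  (via N17)
N28: 7.3  (via N31)
N7: 8.9  (via N23)
Shortest route: N39–N36–N31–N23–N7 = 8.9 hops' cost.

8.9 hops' cost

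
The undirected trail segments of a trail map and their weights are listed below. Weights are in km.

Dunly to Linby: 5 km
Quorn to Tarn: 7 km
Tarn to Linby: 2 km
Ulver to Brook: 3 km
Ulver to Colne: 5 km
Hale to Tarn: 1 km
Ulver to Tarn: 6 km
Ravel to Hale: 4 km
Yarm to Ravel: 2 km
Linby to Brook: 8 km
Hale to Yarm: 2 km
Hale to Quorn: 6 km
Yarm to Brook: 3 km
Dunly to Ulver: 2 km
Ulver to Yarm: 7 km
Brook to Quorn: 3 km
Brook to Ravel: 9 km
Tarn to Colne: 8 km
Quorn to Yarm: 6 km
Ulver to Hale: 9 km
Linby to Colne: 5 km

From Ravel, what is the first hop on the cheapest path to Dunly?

Yarm

Enumerating some paths:
Ravel → Yarm → Ulver → Dunly: 2+7+2 = 11
Ravel → Yarm → Brook → Ulver → Dunly: 2+3+3+2 = 10
Cheapest is Ravel → Yarm → Brook → Ulver → Dunly at 10 km.
So from Ravel the first move is to Yarm.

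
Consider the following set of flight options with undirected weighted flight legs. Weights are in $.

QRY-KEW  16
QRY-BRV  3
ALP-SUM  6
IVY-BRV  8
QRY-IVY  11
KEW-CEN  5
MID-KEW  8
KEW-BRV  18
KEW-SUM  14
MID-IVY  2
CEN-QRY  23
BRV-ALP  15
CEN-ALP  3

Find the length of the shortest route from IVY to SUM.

$24

Shortest distances from IVY:
IVY: 0
MID: 2  (via IVY)
BRV: 8  (via IVY)
KEW: 10  (via MID)
QRY: 11  (via IVY)
CEN: 15  (via KEW)
ALP: 18  (via CEN)
SUM: 24  (via KEW)
Shortest route: IVY → MID → KEW → SUM = $24.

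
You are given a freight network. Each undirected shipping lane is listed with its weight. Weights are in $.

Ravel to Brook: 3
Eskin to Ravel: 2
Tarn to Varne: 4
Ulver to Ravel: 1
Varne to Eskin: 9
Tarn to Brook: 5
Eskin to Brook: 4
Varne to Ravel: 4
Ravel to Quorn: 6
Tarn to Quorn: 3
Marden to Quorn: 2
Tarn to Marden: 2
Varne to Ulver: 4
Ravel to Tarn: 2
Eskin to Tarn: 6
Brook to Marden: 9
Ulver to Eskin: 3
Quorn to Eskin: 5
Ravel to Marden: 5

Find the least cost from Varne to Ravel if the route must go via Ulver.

$5

Best Varne to Ulver: Varne → Ulver costing 4
Shortest Ulver→Ravel: Ulver → Ravel = 1
Total via Ulver: 4 + 1 = $5.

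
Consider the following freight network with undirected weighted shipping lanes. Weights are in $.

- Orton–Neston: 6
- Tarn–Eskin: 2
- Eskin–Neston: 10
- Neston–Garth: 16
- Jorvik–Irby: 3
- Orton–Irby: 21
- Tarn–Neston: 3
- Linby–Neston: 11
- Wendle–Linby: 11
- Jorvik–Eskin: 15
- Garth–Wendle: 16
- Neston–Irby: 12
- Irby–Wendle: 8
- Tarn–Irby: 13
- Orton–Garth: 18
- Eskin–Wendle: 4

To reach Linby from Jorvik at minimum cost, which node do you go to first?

Irby

Enumerating some paths:
Jorvik - Irby - Neston - Linby: 3+12+11 = 26
Jorvik - Eskin - Wendle - Linby: 15+4+11 = 30
Jorvik - Irby - Tarn - Neston - Linby: 3+13+3+11 = 30
Jorvik - Irby - Wendle - Linby: 3+8+11 = 22
Cheapest is Jorvik - Irby - Wendle - Linby at $22.
So from Jorvik the first move is to Irby.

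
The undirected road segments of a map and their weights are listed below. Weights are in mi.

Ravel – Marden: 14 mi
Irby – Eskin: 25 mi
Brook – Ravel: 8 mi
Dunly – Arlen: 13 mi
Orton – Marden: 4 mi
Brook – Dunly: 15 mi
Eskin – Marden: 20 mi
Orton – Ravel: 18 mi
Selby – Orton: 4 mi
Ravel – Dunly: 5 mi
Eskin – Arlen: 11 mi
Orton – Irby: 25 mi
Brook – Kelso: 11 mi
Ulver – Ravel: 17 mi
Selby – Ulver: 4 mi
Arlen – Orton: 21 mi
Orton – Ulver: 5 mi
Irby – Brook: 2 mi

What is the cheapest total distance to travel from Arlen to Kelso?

Shortest distances from Arlen:
Arlen: 0
Eskin: 11  (via Arlen)
Dunly: 13  (via Arlen)
Ravel: 18  (via Dunly)
Orton: 21  (via Arlen)
Marden: 25  (via Orton)
Selby: 25  (via Orton)
Brook: 26  (via Ravel)
Ulver: 26  (via Orton)
Irby: 28  (via Brook)
Kelso: 37  (via Brook)
Shortest route: Arlen → Dunly → Ravel → Brook → Kelso = 37 mi.

37 mi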